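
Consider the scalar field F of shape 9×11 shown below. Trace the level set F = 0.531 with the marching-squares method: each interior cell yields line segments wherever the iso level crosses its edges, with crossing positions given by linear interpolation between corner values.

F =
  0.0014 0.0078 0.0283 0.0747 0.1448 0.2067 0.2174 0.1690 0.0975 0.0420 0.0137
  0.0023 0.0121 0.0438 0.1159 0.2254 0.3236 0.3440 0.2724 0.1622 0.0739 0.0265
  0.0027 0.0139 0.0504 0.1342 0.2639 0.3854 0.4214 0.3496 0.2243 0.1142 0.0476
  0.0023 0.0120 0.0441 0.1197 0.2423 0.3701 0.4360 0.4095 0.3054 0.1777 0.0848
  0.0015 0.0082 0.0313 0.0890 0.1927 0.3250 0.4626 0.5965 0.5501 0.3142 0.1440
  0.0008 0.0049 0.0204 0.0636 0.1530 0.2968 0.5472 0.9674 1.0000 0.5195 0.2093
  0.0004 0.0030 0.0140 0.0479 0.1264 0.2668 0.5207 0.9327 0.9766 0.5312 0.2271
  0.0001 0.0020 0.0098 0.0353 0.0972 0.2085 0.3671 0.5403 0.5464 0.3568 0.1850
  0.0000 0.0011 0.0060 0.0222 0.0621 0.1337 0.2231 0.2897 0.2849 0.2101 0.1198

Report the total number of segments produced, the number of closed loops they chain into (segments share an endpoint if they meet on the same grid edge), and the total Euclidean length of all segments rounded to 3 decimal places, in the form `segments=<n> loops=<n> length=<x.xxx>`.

cell (3,6): code 0100 → (3.650,7.000)–(4.000,6.511)
cell (3,7): code 1100 → (3.922,8.000)–(3.650,7.000)
cell (3,8): code 1000 → (4.000,8.081)–(3.922,8.000)
cell (4,5): code 0100 → (4.809,6.000)–(5.000,5.935)
cell (4,6): code 1110 → (4.000,6.511)–(4.809,6.000)
cell (4,8): code 1001 → (5.000,8.976)–(4.000,8.081)
cell (5,5): code 0010 → (5.000,5.935)–(5.611,6.000)
cell (5,6): code 0111 → (5.611,6.000)–(6.000,6.025)
cell (5,8): code 1101 → (5.983,9.000)–(5.000,8.976)
cell (5,9): code 1000 → (6.000,9.001)–(5.983,9.000)
cell (6,6): code 0110 → (6.000,6.025)–(7.000,6.946)
cell (6,8): code 1011 → (7.000,8.081)–(6.001,9.000)
cell (6,9): code 0001 → (6.001,9.000)–(6.000,9.001)
cell (7,6): code 0010 → (7.000,6.946)–(7.037,7.000)
cell (7,7): code 0011 → (7.037,7.000)–(7.059,8.000)
cell (7,8): code 0001 → (7.059,8.000)–(7.000,8.081)
total: 16 segments, chained into 1 closed loop(s), length Σ = 10.139610

segments=16 loops=1 length=10.140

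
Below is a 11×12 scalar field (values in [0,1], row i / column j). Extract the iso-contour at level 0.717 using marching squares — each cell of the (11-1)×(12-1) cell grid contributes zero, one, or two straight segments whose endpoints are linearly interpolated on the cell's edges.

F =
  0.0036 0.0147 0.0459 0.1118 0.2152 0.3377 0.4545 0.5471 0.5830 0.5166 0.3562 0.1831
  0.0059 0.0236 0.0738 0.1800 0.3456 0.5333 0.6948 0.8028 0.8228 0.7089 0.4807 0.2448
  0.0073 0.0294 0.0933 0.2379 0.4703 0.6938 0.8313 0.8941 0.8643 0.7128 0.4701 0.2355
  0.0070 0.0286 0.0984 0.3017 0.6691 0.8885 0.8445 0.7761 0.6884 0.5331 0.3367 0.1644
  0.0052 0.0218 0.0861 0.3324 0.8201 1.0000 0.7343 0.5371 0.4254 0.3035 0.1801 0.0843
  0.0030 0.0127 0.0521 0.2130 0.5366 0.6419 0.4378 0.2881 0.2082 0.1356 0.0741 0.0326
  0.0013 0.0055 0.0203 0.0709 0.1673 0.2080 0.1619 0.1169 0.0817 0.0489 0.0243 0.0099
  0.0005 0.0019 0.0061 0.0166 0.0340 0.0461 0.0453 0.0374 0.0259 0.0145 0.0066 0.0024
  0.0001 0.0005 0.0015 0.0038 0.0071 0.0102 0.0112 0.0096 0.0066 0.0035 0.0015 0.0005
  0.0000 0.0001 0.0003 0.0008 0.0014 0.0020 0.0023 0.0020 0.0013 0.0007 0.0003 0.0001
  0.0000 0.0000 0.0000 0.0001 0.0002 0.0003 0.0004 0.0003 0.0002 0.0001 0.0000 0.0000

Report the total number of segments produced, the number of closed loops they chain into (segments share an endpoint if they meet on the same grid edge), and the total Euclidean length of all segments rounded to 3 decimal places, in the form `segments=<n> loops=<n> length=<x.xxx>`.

cell (0,6): code 0100 → (0.664,7.000)–(1.000,6.206)
cell (0,7): code 1100 → (0.559,8.000)–(0.664,7.000)
cell (0,8): code 1000 → (1.000,8.929)–(0.559,8.000)
cell (1,5): code 0100 → (1.163,6.000)–(2.000,5.169)
cell (1,6): code 1110 → (1.000,6.206)–(1.163,6.000)
cell (1,8): code 1001 → (2.000,8.972)–(1.000,8.929)
cell (2,4): code 0100 → (2.119,5.000)–(3.000,4.218)
cell (2,5): code 1110 → (2.000,5.169)–(2.119,5.000)
cell (2,7): code 1011 → (3.000,7.674)–(2.837,8.000)
cell (2,8): code 0001 → (2.837,8.000)–(2.000,8.972)
cell (3,3): code 0100 → (3.317,4.000)–(4.000,3.789)
cell (3,4): code 1110 → (3.000,4.218)–(3.317,4.000)
cell (3,6): code 1011 → (4.000,6.088)–(3.247,7.000)
cell (3,7): code 0001 → (3.247,7.000)–(3.000,7.674)
cell (4,3): code 0010 → (4.000,3.789)–(4.364,4.000)
cell (4,4): code 0011 → (4.364,4.000)–(4.790,5.000)
cell (4,5): code 0011 → (4.790,5.000)–(4.058,6.000)
cell (4,6): code 0001 → (4.058,6.000)–(4.000,6.088)
total: 18 segments, chained into 1 closed loop(s), length Σ = 14.223933

segments=18 loops=1 length=14.224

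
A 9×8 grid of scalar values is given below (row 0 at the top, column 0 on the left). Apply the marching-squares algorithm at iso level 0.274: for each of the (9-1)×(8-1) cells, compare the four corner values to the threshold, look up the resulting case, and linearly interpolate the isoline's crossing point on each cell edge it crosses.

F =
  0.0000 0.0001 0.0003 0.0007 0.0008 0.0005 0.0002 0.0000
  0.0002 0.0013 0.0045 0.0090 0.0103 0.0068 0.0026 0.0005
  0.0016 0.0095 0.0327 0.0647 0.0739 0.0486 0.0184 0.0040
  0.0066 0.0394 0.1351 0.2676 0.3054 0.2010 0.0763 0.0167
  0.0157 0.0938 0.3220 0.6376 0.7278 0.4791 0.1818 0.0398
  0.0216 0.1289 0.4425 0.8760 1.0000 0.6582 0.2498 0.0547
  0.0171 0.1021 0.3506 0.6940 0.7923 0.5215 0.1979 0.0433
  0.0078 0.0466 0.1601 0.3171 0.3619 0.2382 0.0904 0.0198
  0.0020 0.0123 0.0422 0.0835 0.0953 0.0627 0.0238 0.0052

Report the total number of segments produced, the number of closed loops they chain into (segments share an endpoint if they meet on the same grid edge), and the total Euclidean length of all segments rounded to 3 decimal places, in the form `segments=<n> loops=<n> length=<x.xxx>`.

cell (2,3): code 0100 → (2.864,4.000)–(3.000,3.169)
cell (2,4): code 1000 → (3.000,4.301)–(2.864,4.000)
cell (3,1): code 0100 → (3.743,2.000)–(4.000,1.790)
cell (3,2): code 1100 → (3.017,3.000)–(3.743,2.000)
cell (3,3): code 1110 → (3.000,3.169)–(3.017,3.000)
cell (3,4): code 1101 → (3.262,5.000)–(3.000,4.301)
cell (3,5): code 1000 → (4.000,5.690)–(3.262,5.000)
cell (4,1): code 0110 → (4.000,1.790)–(5.000,1.463)
cell (4,5): code 1001 → (5.000,5.941)–(4.000,5.690)
cell (5,1): code 0110 → (5.000,1.463)–(6.000,1.692)
cell (5,5): code 1001 → (6.000,5.765)–(5.000,5.941)
cell (6,1): code 0010 → (6.000,1.692)–(6.402,2.000)
cell (6,2): code 0111 → (6.402,2.000)–(7.000,2.725)
cell (6,4): code 1011 → (7.000,4.711)–(6.874,5.000)
cell (6,5): code 0001 → (6.874,5.000)–(6.000,5.765)
cell (7,2): code 0010 → (7.000,2.725)–(7.185,3.000)
cell (7,3): code 0011 → (7.185,3.000)–(7.330,4.000)
cell (7,4): code 0001 → (7.330,4.000)–(7.000,4.711)
total: 18 segments, chained into 1 closed loop(s), length Σ = 13.838841

segments=18 loops=1 length=13.839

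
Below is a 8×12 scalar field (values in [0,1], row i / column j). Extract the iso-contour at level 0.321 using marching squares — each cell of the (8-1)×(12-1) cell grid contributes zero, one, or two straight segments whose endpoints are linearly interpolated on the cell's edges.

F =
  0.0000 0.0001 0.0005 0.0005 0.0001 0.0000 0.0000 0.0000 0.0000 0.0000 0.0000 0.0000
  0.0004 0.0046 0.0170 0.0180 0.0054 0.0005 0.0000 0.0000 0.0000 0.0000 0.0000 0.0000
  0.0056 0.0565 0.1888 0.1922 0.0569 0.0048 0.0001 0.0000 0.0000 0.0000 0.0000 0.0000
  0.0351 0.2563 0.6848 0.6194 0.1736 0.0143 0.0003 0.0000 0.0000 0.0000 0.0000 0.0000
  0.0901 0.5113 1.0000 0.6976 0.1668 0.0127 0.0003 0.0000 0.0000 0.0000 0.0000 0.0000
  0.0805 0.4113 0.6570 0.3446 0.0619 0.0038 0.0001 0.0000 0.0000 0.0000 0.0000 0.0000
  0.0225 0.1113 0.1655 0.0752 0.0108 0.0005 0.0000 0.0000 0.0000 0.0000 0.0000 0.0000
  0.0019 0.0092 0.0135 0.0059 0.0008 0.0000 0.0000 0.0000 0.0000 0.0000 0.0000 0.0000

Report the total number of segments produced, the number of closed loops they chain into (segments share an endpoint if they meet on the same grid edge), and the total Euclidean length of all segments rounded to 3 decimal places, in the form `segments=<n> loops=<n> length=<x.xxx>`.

cell (2,1): code 0100 → (2.267,2.000)–(3.000,1.151)
cell (2,2): code 1100 → (2.301,3.000)–(2.267,2.000)
cell (2,3): code 1000 → (3.000,3.669)–(2.301,3.000)
cell (3,0): code 0100 → (3.254,1.000)–(4.000,0.548)
cell (3,1): code 1110 → (3.000,1.151)–(3.254,1.000)
cell (3,3): code 1001 → (4.000,3.709)–(3.000,3.669)
cell (4,0): code 0110 → (4.000,0.548)–(5.000,0.727)
cell (4,3): code 1001 → (5.000,3.083)–(4.000,3.709)
cell (5,0): code 0010 → (5.000,0.727)–(5.301,1.000)
cell (5,1): code 0011 → (5.301,1.000)–(5.684,2.000)
cell (5,2): code 0011 → (5.684,2.000)–(5.088,3.000)
cell (5,3): code 0001 → (5.088,3.000)–(5.000,3.083)
total: 12 segments, chained into 1 closed loop(s), length Σ = 10.216306

segments=12 loops=1 length=10.216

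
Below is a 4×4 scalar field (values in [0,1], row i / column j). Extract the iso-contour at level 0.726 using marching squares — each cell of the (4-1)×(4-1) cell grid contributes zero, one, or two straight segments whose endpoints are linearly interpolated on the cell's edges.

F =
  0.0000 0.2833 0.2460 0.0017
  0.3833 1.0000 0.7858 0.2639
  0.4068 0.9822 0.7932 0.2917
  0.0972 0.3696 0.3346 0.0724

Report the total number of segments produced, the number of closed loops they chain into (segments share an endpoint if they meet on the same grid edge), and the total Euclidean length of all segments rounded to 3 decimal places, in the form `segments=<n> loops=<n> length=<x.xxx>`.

segments=8 loops=1 length=5.628

cell (0,0): code 0100 → (0.618,1.000)–(1.000,0.556)
cell (0,1): code 1100 → (0.889,2.000)–(0.618,1.000)
cell (0,2): code 1000 → (1.000,2.115)–(0.889,2.000)
cell (1,0): code 0110 → (1.000,0.556)–(2.000,0.555)
cell (1,2): code 1001 → (2.000,2.134)–(1.000,2.115)
cell (2,0): code 0010 → (2.000,0.555)–(2.418,1.000)
cell (2,1): code 0011 → (2.418,1.000)–(2.147,2.000)
cell (2,2): code 0001 → (2.147,2.000)–(2.000,2.134)
total: 8 segments, chained into 1 closed loop(s), length Σ = 5.627596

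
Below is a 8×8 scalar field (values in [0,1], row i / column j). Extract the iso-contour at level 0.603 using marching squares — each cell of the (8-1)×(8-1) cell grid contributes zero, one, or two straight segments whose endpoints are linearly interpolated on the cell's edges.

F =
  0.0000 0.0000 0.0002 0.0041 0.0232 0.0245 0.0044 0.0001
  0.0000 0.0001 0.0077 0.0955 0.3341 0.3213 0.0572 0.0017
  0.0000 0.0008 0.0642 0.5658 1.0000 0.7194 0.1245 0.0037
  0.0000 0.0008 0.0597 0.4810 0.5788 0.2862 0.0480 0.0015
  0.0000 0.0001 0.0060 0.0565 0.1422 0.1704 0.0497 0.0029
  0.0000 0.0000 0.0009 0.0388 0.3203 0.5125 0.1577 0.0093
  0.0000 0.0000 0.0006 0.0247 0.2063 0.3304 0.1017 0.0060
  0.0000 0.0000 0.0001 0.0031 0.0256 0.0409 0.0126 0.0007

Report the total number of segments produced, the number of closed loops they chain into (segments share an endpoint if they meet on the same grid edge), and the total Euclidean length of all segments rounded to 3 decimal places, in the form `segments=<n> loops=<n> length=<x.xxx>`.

segments=6 loops=1 length=5.340

cell (1,3): code 0100 → (1.404,4.000)–(2.000,3.086)
cell (1,4): code 1100 → (1.708,5.000)–(1.404,4.000)
cell (1,5): code 1000 → (2.000,5.196)–(1.708,5.000)
cell (2,3): code 0010 → (2.000,3.086)–(2.943,4.000)
cell (2,4): code 0011 → (2.943,4.000)–(2.269,5.000)
cell (2,5): code 0001 → (2.269,5.000)–(2.000,5.196)
total: 6 segments, chained into 1 closed loop(s), length Σ = 5.339865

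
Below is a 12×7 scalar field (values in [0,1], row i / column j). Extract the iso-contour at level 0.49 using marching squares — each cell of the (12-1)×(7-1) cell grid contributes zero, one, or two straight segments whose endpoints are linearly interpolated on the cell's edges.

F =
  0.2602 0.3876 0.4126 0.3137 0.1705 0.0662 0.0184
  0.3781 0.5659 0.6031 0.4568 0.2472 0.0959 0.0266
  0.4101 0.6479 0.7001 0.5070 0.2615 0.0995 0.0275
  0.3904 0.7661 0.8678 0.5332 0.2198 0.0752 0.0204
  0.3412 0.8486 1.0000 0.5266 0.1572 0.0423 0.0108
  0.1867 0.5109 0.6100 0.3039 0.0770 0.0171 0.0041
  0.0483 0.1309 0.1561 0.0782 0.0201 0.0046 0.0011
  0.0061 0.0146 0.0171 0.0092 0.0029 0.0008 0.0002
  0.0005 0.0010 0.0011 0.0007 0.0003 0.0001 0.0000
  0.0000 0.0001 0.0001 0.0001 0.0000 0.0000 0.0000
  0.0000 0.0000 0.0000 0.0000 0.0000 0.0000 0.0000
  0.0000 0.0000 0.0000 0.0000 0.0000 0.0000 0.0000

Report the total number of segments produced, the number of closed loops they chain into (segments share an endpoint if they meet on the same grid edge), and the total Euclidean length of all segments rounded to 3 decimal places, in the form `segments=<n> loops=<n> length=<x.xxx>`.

segments=16 loops=1 length=12.653

cell (0,0): code 0100 → (0.574,1.000)–(1.000,0.596)
cell (0,1): code 1100 → (0.406,2.000)–(0.574,1.000)
cell (0,2): code 1000 → (1.000,2.773)–(0.406,2.000)
cell (1,0): code 0110 → (1.000,0.596)–(2.000,0.336)
cell (1,2): code 1101 → (1.661,3.000)–(1.000,2.773)
cell (1,3): code 1000 → (2.000,3.069)–(1.661,3.000)
cell (2,0): code 0110 → (2.000,0.336)–(3.000,0.265)
cell (2,3): code 1001 → (3.000,3.138)–(2.000,3.069)
cell (3,0): code 0110 → (3.000,0.265)–(4.000,0.293)
cell (3,3): code 1001 → (4.000,3.099)–(3.000,3.138)
cell (4,0): code 0110 → (4.000,0.293)–(5.000,0.936)
cell (4,2): code 1011 → (5.000,2.392)–(4.164,3.000)
cell (4,3): code 0001 → (4.164,3.000)–(4.000,3.099)
cell (5,0): code 0010 → (5.000,0.936)–(5.055,1.000)
cell (5,1): code 0011 → (5.055,1.000)–(5.264,2.000)
cell (5,2): code 0001 → (5.264,2.000)–(5.000,2.392)
total: 16 segments, chained into 1 closed loop(s), length Σ = 12.652890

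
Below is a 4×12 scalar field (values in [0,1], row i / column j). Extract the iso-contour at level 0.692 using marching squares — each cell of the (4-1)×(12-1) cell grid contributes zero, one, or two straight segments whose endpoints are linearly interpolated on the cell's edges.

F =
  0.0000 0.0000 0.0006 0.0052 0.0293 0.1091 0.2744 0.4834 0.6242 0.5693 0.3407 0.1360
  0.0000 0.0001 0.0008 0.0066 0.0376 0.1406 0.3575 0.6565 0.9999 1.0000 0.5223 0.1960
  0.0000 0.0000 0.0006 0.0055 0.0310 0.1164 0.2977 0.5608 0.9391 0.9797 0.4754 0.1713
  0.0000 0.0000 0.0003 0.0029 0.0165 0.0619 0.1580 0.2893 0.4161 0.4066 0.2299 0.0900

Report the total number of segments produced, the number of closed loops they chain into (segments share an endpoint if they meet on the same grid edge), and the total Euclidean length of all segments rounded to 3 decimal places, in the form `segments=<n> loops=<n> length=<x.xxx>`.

segments=8 loops=1 length=7.781

cell (0,7): code 0100 → (0.180,8.000)–(1.000,7.103)
cell (0,8): code 1100 → (0.285,9.000)–(0.180,8.000)
cell (0,9): code 1000 → (1.000,9.645)–(0.285,9.000)
cell (1,7): code 0110 → (1.000,7.103)–(2.000,7.347)
cell (1,9): code 1001 → (2.000,9.570)–(1.000,9.645)
cell (2,7): code 0010 → (2.000,7.347)–(2.472,8.000)
cell (2,8): code 0011 → (2.472,8.000)–(2.502,9.000)
cell (2,9): code 0001 → (2.502,9.000)–(2.000,9.570)
total: 8 segments, chained into 1 closed loop(s), length Σ = 7.781488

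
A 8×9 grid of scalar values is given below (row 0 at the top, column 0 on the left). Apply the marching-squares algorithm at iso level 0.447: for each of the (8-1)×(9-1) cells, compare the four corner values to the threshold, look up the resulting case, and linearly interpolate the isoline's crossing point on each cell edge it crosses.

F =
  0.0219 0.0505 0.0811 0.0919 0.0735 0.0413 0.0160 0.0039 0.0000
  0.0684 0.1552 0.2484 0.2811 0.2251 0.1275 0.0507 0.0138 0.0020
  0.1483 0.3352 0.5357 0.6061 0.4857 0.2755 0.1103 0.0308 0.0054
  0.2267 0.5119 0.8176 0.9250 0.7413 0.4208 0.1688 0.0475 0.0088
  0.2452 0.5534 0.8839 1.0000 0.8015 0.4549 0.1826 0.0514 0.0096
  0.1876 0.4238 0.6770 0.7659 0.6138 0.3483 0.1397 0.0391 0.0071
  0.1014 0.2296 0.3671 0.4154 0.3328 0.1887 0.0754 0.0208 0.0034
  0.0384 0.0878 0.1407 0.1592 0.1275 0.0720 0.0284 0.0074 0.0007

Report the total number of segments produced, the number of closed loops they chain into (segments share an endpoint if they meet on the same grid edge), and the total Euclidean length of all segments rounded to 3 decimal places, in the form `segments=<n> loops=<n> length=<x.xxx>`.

cell (1,1): code 0100 → (1.691,2.000)–(2.000,1.558)
cell (1,2): code 1100 → (1.510,3.000)–(1.691,2.000)
cell (1,3): code 1100 → (1.851,4.000)–(1.510,3.000)
cell (1,4): code 1000 → (2.000,4.184)–(1.851,4.000)
cell (2,0): code 0100 → (2.633,1.000)–(3.000,0.772)
cell (2,1): code 1110 → (2.000,1.558)–(2.633,1.000)
cell (2,4): code 1001 → (3.000,4.918)–(2.000,4.184)
cell (3,0): code 0110 → (3.000,0.772)–(4.000,0.655)
cell (3,4): code 1101 → (3.768,5.000)–(3.000,4.918)
cell (3,5): code 1000 → (4.000,5.029)–(3.768,5.000)
cell (4,0): code 0010 → (4.000,0.655)–(4.821,1.000)
cell (4,1): code 0111 → (4.821,1.000)–(5.000,1.092)
cell (4,4): code 1011 → (5.000,4.628)–(4.074,5.000)
cell (4,5): code 0001 → (4.074,5.000)–(4.000,5.029)
cell (5,1): code 0010 → (5.000,1.092)–(5.742,2.000)
cell (5,2): code 0011 → (5.742,2.000)–(5.910,3.000)
cell (5,3): code 0011 → (5.910,3.000)–(5.594,4.000)
cell (5,4): code 0001 → (5.594,4.000)–(5.000,4.628)
total: 18 segments, chained into 1 closed loop(s), length Σ = 13.646947

segments=18 loops=1 length=13.647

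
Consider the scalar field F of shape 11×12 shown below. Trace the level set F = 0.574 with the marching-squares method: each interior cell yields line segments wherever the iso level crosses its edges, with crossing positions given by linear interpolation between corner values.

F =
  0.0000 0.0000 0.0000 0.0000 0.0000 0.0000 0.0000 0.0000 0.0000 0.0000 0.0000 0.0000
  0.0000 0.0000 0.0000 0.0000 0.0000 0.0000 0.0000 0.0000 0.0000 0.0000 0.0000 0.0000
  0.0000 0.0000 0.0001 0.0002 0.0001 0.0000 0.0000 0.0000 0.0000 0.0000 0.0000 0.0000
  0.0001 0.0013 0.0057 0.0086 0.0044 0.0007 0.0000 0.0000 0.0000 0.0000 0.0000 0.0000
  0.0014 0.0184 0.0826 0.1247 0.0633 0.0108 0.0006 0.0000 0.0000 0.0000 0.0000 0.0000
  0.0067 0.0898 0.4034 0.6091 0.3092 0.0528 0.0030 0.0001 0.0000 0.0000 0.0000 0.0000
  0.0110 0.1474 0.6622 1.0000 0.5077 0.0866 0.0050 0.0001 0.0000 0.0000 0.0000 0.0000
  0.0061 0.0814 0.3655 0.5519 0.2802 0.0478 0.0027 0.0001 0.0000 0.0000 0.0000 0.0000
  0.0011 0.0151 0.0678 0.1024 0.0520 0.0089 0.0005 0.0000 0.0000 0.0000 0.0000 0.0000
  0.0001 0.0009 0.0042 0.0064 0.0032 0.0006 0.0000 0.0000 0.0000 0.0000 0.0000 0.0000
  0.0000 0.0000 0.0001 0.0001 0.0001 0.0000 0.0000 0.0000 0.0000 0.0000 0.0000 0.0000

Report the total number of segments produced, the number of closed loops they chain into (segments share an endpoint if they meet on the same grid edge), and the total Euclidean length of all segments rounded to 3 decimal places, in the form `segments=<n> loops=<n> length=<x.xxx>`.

cell (4,2): code 0100 → (4.928,3.000)–(5.000,2.829)
cell (4,3): code 1000 → (5.000,3.117)–(4.928,3.000)
cell (5,1): code 0100 → (5.659,2.000)–(6.000,1.829)
cell (5,2): code 1110 → (5.000,2.829)–(5.659,2.000)
cell (5,3): code 1001 → (6.000,3.865)–(5.000,3.117)
cell (6,1): code 0010 → (6.000,1.829)–(6.297,2.000)
cell (6,2): code 0011 → (6.297,2.000)–(6.951,3.000)
cell (6,3): code 0001 → (6.951,3.000)–(6.000,3.865)
total: 8 segments, chained into 1 closed loop(s), length Σ = 5.836067

segments=8 loops=1 length=5.836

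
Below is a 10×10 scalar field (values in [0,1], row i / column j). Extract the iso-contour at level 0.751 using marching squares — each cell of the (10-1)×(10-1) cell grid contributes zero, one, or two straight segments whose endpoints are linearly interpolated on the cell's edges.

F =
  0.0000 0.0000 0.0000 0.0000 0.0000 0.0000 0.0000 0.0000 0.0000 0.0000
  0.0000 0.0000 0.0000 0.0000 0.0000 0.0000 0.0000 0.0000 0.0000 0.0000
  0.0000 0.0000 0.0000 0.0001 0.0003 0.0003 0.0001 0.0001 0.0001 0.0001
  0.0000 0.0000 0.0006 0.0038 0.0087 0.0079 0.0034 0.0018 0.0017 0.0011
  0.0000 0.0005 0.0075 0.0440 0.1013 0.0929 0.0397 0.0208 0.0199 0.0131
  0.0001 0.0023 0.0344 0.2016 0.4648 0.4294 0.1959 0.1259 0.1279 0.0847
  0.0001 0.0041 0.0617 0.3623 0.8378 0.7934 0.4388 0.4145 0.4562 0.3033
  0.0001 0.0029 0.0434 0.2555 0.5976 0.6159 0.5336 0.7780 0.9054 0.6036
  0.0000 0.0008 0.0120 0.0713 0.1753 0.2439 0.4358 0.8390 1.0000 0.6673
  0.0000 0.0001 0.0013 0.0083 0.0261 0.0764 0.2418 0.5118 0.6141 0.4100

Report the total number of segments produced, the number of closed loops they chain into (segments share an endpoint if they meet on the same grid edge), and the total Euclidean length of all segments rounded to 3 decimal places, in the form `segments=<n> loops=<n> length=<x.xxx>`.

segments=14 loops=2 length=9.370

cell (5,3): code 0100 → (5.767,4.000)–(6.000,3.817)
cell (5,4): code 1100 → (5.884,5.000)–(5.767,4.000)
cell (5,5): code 1000 → (6.000,5.120)–(5.884,5.000)
cell (6,3): code 0010 → (6.000,3.817)–(6.361,4.000)
cell (6,4): code 0011 → (6.361,4.000)–(6.239,5.000)
cell (6,5): code 0001 → (6.239,5.000)–(6.000,5.120)
cell (6,6): code 0100 → (6.926,7.000)–(7.000,6.890)
cell (6,7): code 1100 → (6.656,8.000)–(6.926,7.000)
cell (6,8): code 1000 → (7.000,8.512)–(6.656,8.000)
cell (7,6): code 0110 → (7.000,6.890)–(8.000,6.782)
cell (7,8): code 1001 → (8.000,8.748)–(7.000,8.512)
cell (8,6): code 0010 → (8.000,6.782)–(8.269,7.000)
cell (8,7): code 0011 → (8.269,7.000)–(8.645,8.000)
cell (8,8): code 0001 → (8.645,8.000)–(8.000,8.748)
total: 14 segments, chained into 2 closed loop(s), length Σ = 9.370452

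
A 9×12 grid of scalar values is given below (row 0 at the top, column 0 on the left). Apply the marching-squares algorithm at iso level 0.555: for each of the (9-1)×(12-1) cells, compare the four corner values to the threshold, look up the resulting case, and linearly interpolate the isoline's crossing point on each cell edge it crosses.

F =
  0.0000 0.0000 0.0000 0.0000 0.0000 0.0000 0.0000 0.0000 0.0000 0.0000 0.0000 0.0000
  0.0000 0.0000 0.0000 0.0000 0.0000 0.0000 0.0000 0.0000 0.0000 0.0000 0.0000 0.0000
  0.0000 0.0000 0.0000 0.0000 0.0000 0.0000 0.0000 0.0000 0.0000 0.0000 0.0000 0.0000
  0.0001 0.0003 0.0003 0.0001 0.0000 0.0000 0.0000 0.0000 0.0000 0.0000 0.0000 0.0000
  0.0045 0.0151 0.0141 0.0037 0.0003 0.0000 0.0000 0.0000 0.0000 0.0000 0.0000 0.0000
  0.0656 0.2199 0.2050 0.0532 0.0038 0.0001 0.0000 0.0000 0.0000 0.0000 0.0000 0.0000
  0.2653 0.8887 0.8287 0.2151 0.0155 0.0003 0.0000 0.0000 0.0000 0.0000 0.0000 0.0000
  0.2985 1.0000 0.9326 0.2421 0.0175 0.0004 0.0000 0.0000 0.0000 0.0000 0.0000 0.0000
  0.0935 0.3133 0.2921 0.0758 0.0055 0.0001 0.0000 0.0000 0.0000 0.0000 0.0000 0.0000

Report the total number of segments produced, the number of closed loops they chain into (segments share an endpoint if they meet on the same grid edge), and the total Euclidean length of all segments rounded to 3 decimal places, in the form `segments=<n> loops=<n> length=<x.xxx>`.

cell (5,0): code 0100 → (5.501,1.000)–(6.000,0.465)
cell (5,1): code 1100 → (5.561,2.000)–(5.501,1.000)
cell (5,2): code 1000 → (6.000,2.446)–(5.561,2.000)
cell (6,0): code 0110 → (6.000,0.465)–(7.000,0.366)
cell (6,2): code 1001 → (7.000,2.547)–(6.000,2.446)
cell (7,0): code 0010 → (7.000,0.366)–(7.648,1.000)
cell (7,1): code 0011 → (7.648,1.000)–(7.590,2.000)
cell (7,2): code 0001 → (7.590,2.000)–(7.000,2.547)
total: 8 segments, chained into 1 closed loop(s), length Σ = 7.081928

segments=8 loops=1 length=7.082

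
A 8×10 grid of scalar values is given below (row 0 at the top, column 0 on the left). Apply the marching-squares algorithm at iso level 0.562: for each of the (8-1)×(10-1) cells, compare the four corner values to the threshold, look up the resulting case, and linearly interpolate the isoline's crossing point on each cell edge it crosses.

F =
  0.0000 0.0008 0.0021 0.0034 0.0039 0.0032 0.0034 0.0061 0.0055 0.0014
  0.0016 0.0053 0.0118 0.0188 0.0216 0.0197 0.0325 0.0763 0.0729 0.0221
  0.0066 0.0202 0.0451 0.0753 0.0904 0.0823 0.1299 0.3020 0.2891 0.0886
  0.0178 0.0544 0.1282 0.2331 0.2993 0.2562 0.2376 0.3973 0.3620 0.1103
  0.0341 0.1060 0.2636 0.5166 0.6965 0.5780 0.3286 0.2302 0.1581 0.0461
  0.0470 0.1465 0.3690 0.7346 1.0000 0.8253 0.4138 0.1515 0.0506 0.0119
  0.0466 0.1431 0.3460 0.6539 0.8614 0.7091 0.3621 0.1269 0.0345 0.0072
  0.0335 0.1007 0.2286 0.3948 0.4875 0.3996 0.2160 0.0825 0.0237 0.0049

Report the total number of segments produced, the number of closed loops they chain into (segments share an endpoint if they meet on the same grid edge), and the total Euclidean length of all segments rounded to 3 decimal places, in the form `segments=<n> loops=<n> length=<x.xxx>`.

cell (3,3): code 0100 → (3.661,4.000)–(4.000,3.252)
cell (3,4): code 1100 → (3.950,5.000)–(3.661,4.000)
cell (3,5): code 1000 → (4.000,5.064)–(3.950,5.000)
cell (4,2): code 0100 → (4.208,3.000)–(5.000,2.528)
cell (4,3): code 1110 → (4.000,3.252)–(4.208,3.000)
cell (4,5): code 1001 → (5.000,5.640)–(4.000,5.064)
cell (5,2): code 0110 → (5.000,2.528)–(6.000,2.702)
cell (5,5): code 1001 → (6.000,5.424)–(5.000,5.640)
cell (6,2): code 0010 → (6.000,2.702)–(6.355,3.000)
cell (6,3): code 0011 → (6.355,3.000)–(6.801,4.000)
cell (6,4): code 0011 → (6.801,4.000)–(6.475,5.000)
cell (6,5): code 0001 → (6.475,5.000)–(6.000,5.424)
total: 12 segments, chained into 1 closed loop(s), length Σ = 9.630739

segments=12 loops=1 length=9.631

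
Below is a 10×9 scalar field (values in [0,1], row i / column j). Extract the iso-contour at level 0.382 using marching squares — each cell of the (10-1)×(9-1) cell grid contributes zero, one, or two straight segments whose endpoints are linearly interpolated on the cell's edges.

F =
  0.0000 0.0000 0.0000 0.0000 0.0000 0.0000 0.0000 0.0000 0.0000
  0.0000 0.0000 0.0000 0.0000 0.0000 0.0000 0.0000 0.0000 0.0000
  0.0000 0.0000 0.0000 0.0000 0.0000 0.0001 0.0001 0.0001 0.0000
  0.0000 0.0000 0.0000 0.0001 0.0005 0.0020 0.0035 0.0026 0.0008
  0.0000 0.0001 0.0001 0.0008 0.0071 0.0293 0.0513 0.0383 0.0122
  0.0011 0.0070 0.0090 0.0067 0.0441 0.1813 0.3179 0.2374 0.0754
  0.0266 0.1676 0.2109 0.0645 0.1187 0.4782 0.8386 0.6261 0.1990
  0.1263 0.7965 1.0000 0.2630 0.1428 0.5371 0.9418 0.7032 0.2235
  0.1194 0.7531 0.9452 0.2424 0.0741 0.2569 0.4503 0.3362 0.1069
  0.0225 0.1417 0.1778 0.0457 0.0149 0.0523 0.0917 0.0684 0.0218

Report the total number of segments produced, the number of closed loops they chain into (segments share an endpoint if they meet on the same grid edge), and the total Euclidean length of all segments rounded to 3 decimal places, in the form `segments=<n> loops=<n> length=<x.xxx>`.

cell (5,4): code 0100 → (5.676,5.000)–(6.000,4.732)
cell (5,5): code 1100 → (5.123,6.000)–(5.676,5.000)
cell (5,6): code 1100 → (5.372,7.000)–(5.123,6.000)
cell (5,7): code 1000 → (6.000,7.572)–(5.372,7.000)
cell (6,0): code 0100 → (6.341,1.000)–(7.000,0.382)
cell (6,1): code 1100 → (6.217,2.000)–(6.341,1.000)
cell (6,2): code 1000 → (7.000,2.839)–(6.217,2.000)
cell (6,4): code 0110 → (6.000,4.732)–(7.000,4.607)
cell (6,7): code 1001 → (7.000,7.670)–(6.000,7.572)
cell (7,0): code 0110 → (7.000,0.382)–(8.000,0.414)
cell (7,2): code 1001 → (8.000,2.801)–(7.000,2.839)
cell (7,4): code 0010 → (7.000,4.607)–(7.554,5.000)
cell (7,5): code 0111 → (7.554,5.000)–(8.000,5.647)
cell (7,6): code 1011 → (8.000,6.599)–(7.875,7.000)
cell (7,7): code 0001 → (7.875,7.000)–(7.000,7.670)
cell (8,0): code 0010 → (8.000,0.414)–(8.607,1.000)
cell (8,1): code 0011 → (8.607,1.000)–(8.734,2.000)
cell (8,2): code 0001 → (8.734,2.000)–(8.000,2.801)
cell (8,5): code 0010 → (8.000,5.647)–(8.190,6.000)
cell (8,6): code 0001 → (8.190,6.000)–(8.000,6.599)
total: 20 segments, chained into 2 closed loop(s), length Σ = 17.470162

segments=20 loops=2 length=17.470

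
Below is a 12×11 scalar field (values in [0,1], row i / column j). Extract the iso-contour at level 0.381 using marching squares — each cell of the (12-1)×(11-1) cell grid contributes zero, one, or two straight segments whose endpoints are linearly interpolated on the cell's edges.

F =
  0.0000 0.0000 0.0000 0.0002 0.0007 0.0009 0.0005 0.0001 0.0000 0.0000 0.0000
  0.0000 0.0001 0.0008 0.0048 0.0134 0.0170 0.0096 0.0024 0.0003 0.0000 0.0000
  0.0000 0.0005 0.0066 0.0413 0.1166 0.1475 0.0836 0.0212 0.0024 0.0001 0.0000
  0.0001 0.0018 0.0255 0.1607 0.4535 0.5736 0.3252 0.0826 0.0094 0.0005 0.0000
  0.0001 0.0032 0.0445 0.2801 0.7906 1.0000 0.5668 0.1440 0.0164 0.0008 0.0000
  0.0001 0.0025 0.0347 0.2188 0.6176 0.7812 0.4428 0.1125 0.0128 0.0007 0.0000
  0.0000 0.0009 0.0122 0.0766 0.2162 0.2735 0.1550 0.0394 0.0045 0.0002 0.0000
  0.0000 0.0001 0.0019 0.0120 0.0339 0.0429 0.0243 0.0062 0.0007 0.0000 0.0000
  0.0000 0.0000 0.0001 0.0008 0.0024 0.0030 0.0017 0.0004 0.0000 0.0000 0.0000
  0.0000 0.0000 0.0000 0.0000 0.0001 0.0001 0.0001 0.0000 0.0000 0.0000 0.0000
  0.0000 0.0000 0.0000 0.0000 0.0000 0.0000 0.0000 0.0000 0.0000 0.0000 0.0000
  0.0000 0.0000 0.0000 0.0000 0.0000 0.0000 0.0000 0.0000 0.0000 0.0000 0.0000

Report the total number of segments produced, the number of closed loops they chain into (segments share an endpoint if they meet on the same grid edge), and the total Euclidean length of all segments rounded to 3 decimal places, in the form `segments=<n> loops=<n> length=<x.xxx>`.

segments=12 loops=1 length=9.951

cell (2,3): code 0100 → (2.785,4.000)–(3.000,3.752)
cell (2,4): code 1100 → (2.548,5.000)–(2.785,4.000)
cell (2,5): code 1000 → (3.000,5.775)–(2.548,5.000)
cell (3,3): code 0110 → (3.000,3.752)–(4.000,3.198)
cell (3,5): code 1101 → (3.231,6.000)–(3.000,5.775)
cell (3,6): code 1000 → (4.000,6.439)–(3.231,6.000)
cell (4,3): code 0110 → (4.000,3.198)–(5.000,3.407)
cell (4,6): code 1001 → (5.000,6.187)–(4.000,6.439)
cell (5,3): code 0010 → (5.000,3.407)–(5.589,4.000)
cell (5,4): code 0011 → (5.589,4.000)–(5.788,5.000)
cell (5,5): code 0011 → (5.788,5.000)–(5.215,6.000)
cell (5,6): code 0001 → (5.215,6.000)–(5.000,6.187)
total: 12 segments, chained into 1 closed loop(s), length Σ = 9.951161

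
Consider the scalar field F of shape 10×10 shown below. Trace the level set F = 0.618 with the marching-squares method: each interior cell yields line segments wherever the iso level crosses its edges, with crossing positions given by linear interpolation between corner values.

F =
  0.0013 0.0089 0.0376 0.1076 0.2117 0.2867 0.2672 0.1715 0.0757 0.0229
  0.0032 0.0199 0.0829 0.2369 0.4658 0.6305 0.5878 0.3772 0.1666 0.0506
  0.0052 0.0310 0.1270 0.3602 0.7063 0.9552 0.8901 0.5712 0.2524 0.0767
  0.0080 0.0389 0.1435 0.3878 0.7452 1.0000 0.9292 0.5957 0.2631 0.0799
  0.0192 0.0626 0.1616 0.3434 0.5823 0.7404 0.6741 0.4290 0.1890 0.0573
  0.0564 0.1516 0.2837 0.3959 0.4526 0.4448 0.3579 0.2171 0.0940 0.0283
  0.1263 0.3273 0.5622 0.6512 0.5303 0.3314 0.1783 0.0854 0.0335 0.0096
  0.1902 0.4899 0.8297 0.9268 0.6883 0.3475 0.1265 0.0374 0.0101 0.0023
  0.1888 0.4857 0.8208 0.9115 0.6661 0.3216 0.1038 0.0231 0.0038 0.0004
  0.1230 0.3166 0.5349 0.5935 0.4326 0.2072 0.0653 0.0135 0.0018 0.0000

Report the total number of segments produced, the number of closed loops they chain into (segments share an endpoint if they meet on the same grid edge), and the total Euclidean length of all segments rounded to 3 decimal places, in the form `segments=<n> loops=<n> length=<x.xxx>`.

cell (0,4): code 0100 → (0.964,5.000)–(1.000,4.924)
cell (0,5): code 1000 → (1.000,5.293)–(0.964,5.000)
cell (1,3): code 0100 → (1.633,4.000)–(2.000,3.745)
cell (1,4): code 1110 → (1.000,4.924)–(1.633,4.000)
cell (1,5): code 1101 → (1.100,6.000)–(1.000,5.293)
cell (1,6): code 1000 → (2.000,6.853)–(1.100,6.000)
cell (2,3): code 0110 → (2.000,3.745)–(3.000,3.644)
cell (2,6): code 1001 → (3.000,6.933)–(2.000,6.853)
cell (3,3): code 0010 → (3.000,3.644)–(3.781,4.000)
cell (3,4): code 0111 → (3.781,4.000)–(4.000,4.226)
cell (3,6): code 1001 → (4.000,6.229)–(3.000,6.933)
cell (4,4): code 0010 → (4.000,4.226)–(4.414,5.000)
cell (4,5): code 0011 → (4.414,5.000)–(4.177,6.000)
cell (4,6): code 0001 → (4.177,6.000)–(4.000,6.229)
cell (5,2): code 0100 → (5.870,3.000)–(6.000,2.627)
cell (5,3): code 1000 → (6.000,3.275)–(5.870,3.000)
cell (6,1): code 0100 → (6.209,2.000)–(7.000,1.377)
cell (6,2): code 1110 → (6.000,2.627)–(6.209,2.000)
cell (6,3): code 1101 → (6.555,4.000)–(6.000,3.275)
cell (6,4): code 1000 → (7.000,4.206)–(6.555,4.000)
cell (7,1): code 0110 → (7.000,1.377)–(8.000,1.395)
cell (7,4): code 1001 → (8.000,4.140)–(7.000,4.206)
cell (8,1): code 0010 → (8.000,1.395)–(8.709,2.000)
cell (8,2): code 0011 → (8.709,2.000)–(8.923,3.000)
cell (8,3): code 0011 → (8.923,3.000)–(8.206,4.000)
cell (8,4): code 0001 → (8.206,4.000)–(8.000,4.140)
total: 26 segments, chained into 2 closed loop(s), length Σ = 19.707487

segments=26 loops=2 length=19.707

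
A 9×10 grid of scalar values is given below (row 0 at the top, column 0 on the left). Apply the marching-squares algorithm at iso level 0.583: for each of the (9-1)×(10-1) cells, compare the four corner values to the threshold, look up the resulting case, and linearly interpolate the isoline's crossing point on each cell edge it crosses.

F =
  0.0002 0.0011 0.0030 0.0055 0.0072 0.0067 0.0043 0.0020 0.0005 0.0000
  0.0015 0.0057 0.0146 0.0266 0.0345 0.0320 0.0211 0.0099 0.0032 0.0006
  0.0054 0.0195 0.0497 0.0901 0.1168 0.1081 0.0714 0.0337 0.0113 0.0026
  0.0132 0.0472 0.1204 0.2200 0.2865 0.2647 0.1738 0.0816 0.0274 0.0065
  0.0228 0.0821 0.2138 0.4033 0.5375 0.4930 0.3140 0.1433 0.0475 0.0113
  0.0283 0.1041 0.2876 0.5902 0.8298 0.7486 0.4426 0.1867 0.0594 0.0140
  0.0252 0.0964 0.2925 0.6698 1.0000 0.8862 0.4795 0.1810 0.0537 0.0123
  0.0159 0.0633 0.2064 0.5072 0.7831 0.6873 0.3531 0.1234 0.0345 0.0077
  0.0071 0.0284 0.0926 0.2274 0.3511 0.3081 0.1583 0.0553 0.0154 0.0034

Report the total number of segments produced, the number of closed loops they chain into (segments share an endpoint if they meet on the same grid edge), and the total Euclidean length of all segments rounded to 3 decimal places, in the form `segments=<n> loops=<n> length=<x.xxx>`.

cell (4,2): code 0100 → (4.961,3.000)–(5.000,2.976)
cell (4,3): code 1100 → (4.156,4.000)–(4.961,3.000)
cell (4,4): code 1100 → (4.352,5.000)–(4.156,4.000)
cell (4,5): code 1000 → (5.000,5.541)–(4.352,5.000)
cell (5,2): code 0110 → (5.000,2.976)–(6.000,2.770)
cell (5,5): code 1001 → (6.000,5.746)–(5.000,5.541)
cell (6,2): code 0010 → (6.000,2.770)–(6.534,3.000)
cell (6,3): code 0111 → (6.534,3.000)–(7.000,3.275)
cell (6,5): code 1001 → (7.000,5.312)–(6.000,5.746)
cell (7,3): code 0010 → (7.000,3.275)–(7.463,4.000)
cell (7,4): code 0011 → (7.463,4.000)–(7.275,5.000)
cell (7,5): code 0001 → (7.275,5.000)–(7.000,5.312)
total: 12 segments, chained into 1 closed loop(s), length Σ = 9.740928

segments=12 loops=1 length=9.741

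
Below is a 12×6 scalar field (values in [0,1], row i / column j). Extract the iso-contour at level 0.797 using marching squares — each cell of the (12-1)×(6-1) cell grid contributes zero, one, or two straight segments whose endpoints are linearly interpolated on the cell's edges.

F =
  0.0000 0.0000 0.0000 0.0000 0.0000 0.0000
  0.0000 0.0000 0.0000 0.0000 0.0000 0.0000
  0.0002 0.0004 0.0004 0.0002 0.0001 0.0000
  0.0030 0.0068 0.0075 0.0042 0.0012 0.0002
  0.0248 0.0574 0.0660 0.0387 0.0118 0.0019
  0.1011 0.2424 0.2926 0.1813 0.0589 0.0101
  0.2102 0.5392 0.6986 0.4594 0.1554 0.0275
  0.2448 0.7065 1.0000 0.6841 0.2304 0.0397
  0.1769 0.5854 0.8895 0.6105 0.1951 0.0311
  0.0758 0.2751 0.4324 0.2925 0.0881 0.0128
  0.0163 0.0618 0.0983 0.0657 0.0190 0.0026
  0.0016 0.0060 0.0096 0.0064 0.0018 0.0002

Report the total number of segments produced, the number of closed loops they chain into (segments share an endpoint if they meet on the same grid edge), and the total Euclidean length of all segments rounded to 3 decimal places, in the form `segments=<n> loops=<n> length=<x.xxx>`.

cell (6,1): code 0100 → (6.326,2.000)–(7.000,1.308)
cell (6,2): code 1000 → (7.000,2.643)–(6.326,2.000)
cell (7,1): code 0110 → (7.000,1.308)–(8.000,1.696)
cell (7,2): code 1001 → (8.000,2.332)–(7.000,2.643)
cell (8,1): code 0010 → (8.000,1.696)–(8.202,2.000)
cell (8,2): code 0001 → (8.202,2.000)–(8.000,2.332)
total: 6 segments, chained into 1 closed loop(s), length Σ = 4.769783

segments=6 loops=1 length=4.770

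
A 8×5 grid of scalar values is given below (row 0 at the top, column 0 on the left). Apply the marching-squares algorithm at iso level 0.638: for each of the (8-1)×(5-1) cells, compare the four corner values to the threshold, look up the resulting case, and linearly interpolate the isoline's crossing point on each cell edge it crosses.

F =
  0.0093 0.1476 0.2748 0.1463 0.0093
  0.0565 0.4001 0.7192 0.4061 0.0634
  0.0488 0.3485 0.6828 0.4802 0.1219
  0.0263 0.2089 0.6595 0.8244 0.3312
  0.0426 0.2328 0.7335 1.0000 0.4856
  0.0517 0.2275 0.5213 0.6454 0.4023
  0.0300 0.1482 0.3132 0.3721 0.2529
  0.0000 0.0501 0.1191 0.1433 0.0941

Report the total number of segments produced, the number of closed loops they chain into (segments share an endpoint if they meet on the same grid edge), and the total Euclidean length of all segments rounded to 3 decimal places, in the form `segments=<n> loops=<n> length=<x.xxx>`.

segments=14 loops=1 length=10.158

cell (0,1): code 0100 → (0.817,2.000)–(1.000,1.746)
cell (0,2): code 1000 → (1.000,2.259)–(0.817,2.000)
cell (1,1): code 0110 → (1.000,1.746)–(2.000,1.866)
cell (1,2): code 1001 → (2.000,2.221)–(1.000,2.259)
cell (2,1): code 0110 → (2.000,1.866)–(3.000,1.952)
cell (2,2): code 1101 → (2.458,3.000)–(2.000,2.221)
cell (2,3): code 1000 → (3.000,3.378)–(2.458,3.000)
cell (3,1): code 0110 → (3.000,1.952)–(4.000,1.809)
cell (3,3): code 1001 → (4.000,3.704)–(3.000,3.378)
cell (4,1): code 0010 → (4.000,1.809)–(4.450,2.000)
cell (4,2): code 0111 → (4.450,2.000)–(5.000,2.940)
cell (4,3): code 1001 → (5.000,3.030)–(4.000,3.704)
cell (5,2): code 0010 → (5.000,2.940)–(5.027,3.000)
cell (5,3): code 0001 → (5.027,3.000)–(5.000,3.030)
total: 14 segments, chained into 1 closed loop(s), length Σ = 10.158211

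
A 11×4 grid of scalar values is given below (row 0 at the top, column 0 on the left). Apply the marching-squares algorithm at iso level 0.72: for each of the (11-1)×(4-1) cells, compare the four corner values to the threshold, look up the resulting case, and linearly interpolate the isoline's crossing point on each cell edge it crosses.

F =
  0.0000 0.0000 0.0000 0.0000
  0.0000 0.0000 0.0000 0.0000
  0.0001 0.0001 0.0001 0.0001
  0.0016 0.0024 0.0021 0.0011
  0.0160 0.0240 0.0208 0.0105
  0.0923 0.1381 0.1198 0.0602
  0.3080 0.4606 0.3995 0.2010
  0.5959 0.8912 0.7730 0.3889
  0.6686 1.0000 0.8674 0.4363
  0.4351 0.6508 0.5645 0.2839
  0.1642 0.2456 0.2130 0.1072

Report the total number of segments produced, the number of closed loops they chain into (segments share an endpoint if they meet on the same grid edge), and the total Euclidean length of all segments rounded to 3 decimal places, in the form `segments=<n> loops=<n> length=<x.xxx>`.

cell (6,0): code 0100 → (6.602,1.000)–(7.000,0.420)
cell (6,1): code 1100 → (6.858,2.000)–(6.602,1.000)
cell (6,2): code 1000 → (7.000,2.138)–(6.858,2.000)
cell (7,0): code 0110 → (7.000,0.420)–(8.000,0.155)
cell (7,2): code 1001 → (8.000,2.342)–(7.000,2.138)
cell (8,0): code 0010 → (8.000,0.155)–(8.802,1.000)
cell (8,1): code 0011 → (8.802,1.000)–(8.487,2.000)
cell (8,2): code 0001 → (8.487,2.000)–(8.000,2.342)
total: 8 segments, chained into 1 closed loop(s), length Σ = 6.796271

segments=8 loops=1 length=6.796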